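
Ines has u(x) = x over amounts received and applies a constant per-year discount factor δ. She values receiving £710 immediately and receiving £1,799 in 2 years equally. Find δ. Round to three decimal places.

Indifference means u(710) = δ^2 · u(1799), so δ^2 = u(710)/u(1799).
With u(x) = x: δ^2 = 710/1799 = 0.39466.
Taking the square root: δ = 0.39466^(1/2) ≈ 0.628.

δ ≈ 0.628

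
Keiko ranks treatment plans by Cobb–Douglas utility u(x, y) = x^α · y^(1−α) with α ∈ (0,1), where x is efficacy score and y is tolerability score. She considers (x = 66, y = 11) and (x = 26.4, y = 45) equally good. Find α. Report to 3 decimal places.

α ≈ 0.606

Indifference: 66^α · 11^(1−α) = 26.4^α · 45^(1−α).
(66/26.4)^α = (45/11)^(1−α); take logs: α·ln(66/26.4) = (1−α)·ln(45/11), i.e. α·0.916291 = (1−α)·1.408767.
So α/(1−α) = (1.408767)/(0.916291) = 1.537467, and α = 1.537467/2.537467 ≈ 0.606.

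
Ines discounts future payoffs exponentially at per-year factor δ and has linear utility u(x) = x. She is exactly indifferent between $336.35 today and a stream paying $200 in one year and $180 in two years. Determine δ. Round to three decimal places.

Equating present values: 336.35 = 200δ + 180δ².
Rearranged: 180δ² + 200δ − 336.35 = 0.
By the quadratic formula (taking the positive root), δ = (−200 + √282172.00) / 360 ≈ 0.920.

δ ≈ 0.920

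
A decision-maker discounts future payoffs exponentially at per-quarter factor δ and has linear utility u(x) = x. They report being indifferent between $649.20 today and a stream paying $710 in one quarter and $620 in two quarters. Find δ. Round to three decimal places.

δ ≈ 0.600

The stream is worth 710δ + 620δ² today, so 710δ + 620δ² = 649.20.
That is, 620δ² + 710δ − 649.20 = 0, a quadratic in δ.
δ = (−710 + √(710² + 4·620·649.20)) / (2·620) = (−710 + √2114116.00) / 1240 ≈ 0.600.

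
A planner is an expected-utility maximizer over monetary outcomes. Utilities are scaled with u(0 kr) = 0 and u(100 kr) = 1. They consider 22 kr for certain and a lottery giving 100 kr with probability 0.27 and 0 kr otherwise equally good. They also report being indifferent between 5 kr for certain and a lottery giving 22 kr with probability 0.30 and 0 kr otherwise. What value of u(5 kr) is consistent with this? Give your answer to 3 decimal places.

From the first indifference, u(22 kr) = 0.27·u(100 kr) + 0.73·u(0 kr) = 0.27·1 + 0.73·0 = 0.27.
The second indifference gives u(5 kr) = 0.30·u(22 kr) + 0.70·u(0 kr) = 0.30·0.27 + 0.70·0.00 = 0.0810.

0.081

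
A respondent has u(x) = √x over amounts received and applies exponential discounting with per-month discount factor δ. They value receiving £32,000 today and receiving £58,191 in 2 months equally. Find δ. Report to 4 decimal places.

Indifference means u(32000) = δ^2 · u(58191), so δ^2 = u(32000)/u(58191).
Since u(x) = √x, δ^2 = √(32000/58191) = 0.74156.
Taking the square root: δ = 0.74156^(1/2) ≈ 0.8611.

δ ≈ 0.8611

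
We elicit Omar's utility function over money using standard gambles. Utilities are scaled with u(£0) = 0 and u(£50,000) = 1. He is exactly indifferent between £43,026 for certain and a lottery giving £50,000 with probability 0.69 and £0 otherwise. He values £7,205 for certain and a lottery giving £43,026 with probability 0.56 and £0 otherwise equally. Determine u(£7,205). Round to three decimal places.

0.386

First, u(£43,026) = 0.69·u(£50,000) + 0.31·u(£0) = 0.69.
Chaining: u(£7,205) = 0.56·0.69 + 0.44·0.00 = 0.3864.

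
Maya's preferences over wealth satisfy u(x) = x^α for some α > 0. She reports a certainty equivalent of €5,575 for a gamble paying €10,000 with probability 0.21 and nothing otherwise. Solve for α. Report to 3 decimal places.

α ≈ 2.671

The lottery's expected utility is 0.21·u(10000) + 0.79·u(0) = 0.21·10000^α (since u(0) = 0 for α > 0).
Indifference: 5575^α = 0.21·10000^α, so (5575/10000)^α = 0.21.
Take logs: α = ln 0.21 / ln(5575/10000) ≈ 2.67100.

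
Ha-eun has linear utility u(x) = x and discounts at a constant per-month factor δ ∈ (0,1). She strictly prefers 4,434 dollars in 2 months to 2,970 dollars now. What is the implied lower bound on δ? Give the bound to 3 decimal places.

Comparing present values: 2970 < δ^2·4434.
Hence δ^2 > 2970/4434 = 0.66982, and x ↦ x^(1/2) is increasing on (0,∞).
δ > 0.66982^(1/2) = 0.818.

δ > 0.818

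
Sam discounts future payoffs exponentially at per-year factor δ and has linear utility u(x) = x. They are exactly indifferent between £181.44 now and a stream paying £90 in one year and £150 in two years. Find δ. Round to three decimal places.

δ ≈ 0.840

The stream is worth 90δ + 150δ² today, so 90δ + 150δ² = 181.44.
So 150δ² + 90δ − 181.44 = 0.
δ = (−90 + √(90² + 4·150·181.44)) / (2·150) = (−90 + √116964.00) / 300 ≈ 0.840.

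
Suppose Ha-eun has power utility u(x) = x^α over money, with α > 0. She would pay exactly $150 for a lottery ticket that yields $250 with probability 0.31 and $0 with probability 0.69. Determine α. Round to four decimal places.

The lottery's expected utility is 0.31·u(250) + 0.69·u(0) = 0.31·250^α (since u(0) = 0 for α > 0).
Setting u(150) equal to that: 150^α = 0.31·250^α ⇒ (150/250)^α = 0.31.
α = ln(0.31) / ln(150/250) = -1.1711830/-0.5108256 ≈ 2.2927.

α ≈ 2.2927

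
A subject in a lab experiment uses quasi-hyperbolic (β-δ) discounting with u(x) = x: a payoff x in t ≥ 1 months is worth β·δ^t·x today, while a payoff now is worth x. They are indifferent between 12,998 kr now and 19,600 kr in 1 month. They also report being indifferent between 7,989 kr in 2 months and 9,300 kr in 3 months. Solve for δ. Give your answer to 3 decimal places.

The second indifference involves only future payoffs, so β cancels: β·δ^2·7989 = β·δ^3·9300, giving δ = 7989/9300 = 0.85903.

δ ≈ 0.859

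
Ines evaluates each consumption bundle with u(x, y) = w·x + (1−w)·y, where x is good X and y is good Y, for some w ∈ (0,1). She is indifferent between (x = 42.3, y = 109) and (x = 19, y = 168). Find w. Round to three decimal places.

Indifference: w·42.3 + (1−w)·109 = w·19 + (1−w)·168.
Collecting terms: w·23.3 = (1−w)·59.
So w/(1−w) = 59/23.3 = 2.5322, giving w = 59/(23.3+59) = 0.717.

w = 0.717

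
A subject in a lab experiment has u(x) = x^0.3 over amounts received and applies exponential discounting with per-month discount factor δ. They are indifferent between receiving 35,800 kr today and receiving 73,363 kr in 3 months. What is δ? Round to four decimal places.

δ ≈ 0.9308

Equating discounted utilities: u(35800) = δ^3·u(73363) ⇒ δ^3 = u(35800)/u(73363).
With u(x) = x^0.3: δ^3 = 35800^0.3/73363^0.3 = (35800/73363)^0.3 = 0.80635.
Taking the cube root: δ = 0.80635^(1/3) ≈ 0.9308.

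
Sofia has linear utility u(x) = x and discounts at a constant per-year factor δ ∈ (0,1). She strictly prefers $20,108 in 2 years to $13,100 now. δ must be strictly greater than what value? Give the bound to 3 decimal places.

Under u(x) = x this choice says 13100 < δ^2·20108.
So δ^2 > 13100/20108 = 0.65148; taking the square root of both positive sides preserves the inequality.
δ > (13100/20108)^(1/2) ≈ 0.807.

δ > 0.807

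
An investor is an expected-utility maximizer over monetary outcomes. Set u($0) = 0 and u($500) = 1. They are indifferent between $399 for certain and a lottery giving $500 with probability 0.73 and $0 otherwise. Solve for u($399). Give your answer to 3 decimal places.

0.730

By the standard-gamble method, u($399) is just the indifference probability on the best outcome: 0.73.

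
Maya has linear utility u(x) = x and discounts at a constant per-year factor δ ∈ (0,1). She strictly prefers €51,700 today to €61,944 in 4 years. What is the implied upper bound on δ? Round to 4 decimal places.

δ < 0.9558

Comparing present values: 51700 > δ^4·61944.
So δ^4 < 51700/61944 = 0.83462; taking the 4th root of both positive sides preserves the inequality.
δ < 0.83462^(1/4) = 0.9558.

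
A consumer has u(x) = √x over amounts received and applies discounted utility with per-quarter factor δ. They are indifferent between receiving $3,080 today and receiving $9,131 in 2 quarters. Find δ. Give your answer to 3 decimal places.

δ ≈ 0.762

Indifference means u(3080) = δ^2 · u(9131), so δ^2 = u(3080)/u(9131).
With u(x) = √x: δ^2 = √3080/√9131 = √(3080/9131) = 0.58079.
Hence δ = (0.58079)^(1/2) = 0.76209.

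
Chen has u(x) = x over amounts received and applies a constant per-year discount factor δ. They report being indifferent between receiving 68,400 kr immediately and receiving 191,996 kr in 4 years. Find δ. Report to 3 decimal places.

Indifference means u(68400) = δ^4 · u(191996), so δ^4 = u(68400)/u(191996).
With u(x) = x: δ^4 = 68400/191996 = 0.35626.
So δ = 0.35626^(1/4) ≈ 0.773.

δ ≈ 0.773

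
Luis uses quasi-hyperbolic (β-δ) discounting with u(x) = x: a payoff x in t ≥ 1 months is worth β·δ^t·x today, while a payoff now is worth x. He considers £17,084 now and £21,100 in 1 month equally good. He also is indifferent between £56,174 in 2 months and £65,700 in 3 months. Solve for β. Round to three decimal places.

β ≈ 0.947

Both payoffs in the second observation are in the future, so β drops out: δ^2·56174 = δ^3·65700 ⇒ δ = 56174/65700 = 0.85501.
The first indifference: 17084 = β·δ·21100, so β = 17084/(δ·21100) = 17084/(0.85501·21100) ≈ 0.947.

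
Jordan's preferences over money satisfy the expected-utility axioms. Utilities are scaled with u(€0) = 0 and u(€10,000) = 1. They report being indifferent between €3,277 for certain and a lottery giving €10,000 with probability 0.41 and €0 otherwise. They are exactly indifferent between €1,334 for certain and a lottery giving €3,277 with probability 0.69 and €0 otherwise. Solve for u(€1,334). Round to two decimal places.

0.28

The first gamble pins u(€3,277): it must equal 0.41·1 + 0.59·0 = 0.41.
The second indifference gives u(€1,334) = 0.69·u(€3,277) + 0.31·u(€0) = 0.69·0.41 + 0.31·0.00 = 0.2829.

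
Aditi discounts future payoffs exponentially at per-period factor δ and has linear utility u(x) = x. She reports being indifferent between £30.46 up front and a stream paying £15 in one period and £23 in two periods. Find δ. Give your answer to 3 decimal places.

The stream is worth 15δ + 23δ² today, so 15δ + 23δ² = 30.46.
That is, 23δ² + 15δ − 30.46 = 0, a quadratic in δ.
By the quadratic formula (taking the positive root), δ = (−15 + √3027.32) / 46 ≈ 0.870.

δ ≈ 0.870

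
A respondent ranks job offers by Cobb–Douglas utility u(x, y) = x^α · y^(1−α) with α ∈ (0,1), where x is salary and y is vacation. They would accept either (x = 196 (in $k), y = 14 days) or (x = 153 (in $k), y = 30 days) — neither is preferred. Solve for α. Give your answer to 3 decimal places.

The Cobb–Douglas utilities coincide, so 196^α·14^(1−α) = 153^α·30^(1−α).
Rearrange to (196/153)^α = (30/14)^(1−α) and take logs: α·0.247677 = (1−α)·0.762140.
With A = 0.247677 and B = 0.762140: α·A = (1−α)·B, so α = B/(A+B) = 0.762140/1.009817 ≈ 0.755.

α ≈ 0.755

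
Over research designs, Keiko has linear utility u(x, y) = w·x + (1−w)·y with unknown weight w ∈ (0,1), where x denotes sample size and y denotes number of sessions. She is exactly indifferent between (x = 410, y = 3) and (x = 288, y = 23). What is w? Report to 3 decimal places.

w = 0.141

Equating utilities: w·410 + (1−w)·3 = w·288 + (1−w)·23.
Rearranging, 122·w − 20·(1−w) = 0.
So w/(1−w) = 20/122 = 0.1639, giving w = 20/(122+20) = 0.141.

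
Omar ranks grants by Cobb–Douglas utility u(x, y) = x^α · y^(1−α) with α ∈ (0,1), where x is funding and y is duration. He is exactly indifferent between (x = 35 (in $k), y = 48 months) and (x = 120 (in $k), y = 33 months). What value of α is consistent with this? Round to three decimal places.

The Cobb–Douglas utilities coincide, so 35^α·48^(1−α) = 120^α·33^(1−α).
Taking logs: α·ln 35 + (1−α)·ln 48 = α·ln 120 + (1−α)·ln 33, i.e. α·-1.232144 = (1−α)·-0.374693.
So α/(1−α) = (-0.374693)/(-1.232144) = 0.304098, and α = 0.304098/1.304098 ≈ 0.233.

α ≈ 0.233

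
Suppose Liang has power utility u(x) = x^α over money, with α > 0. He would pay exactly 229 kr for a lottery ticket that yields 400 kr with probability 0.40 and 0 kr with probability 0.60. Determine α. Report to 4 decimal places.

α ≈ 1.6429

The lottery's expected utility is 0.40·u(400) + 0.60·u(0) = 0.40·400^α (since u(0) = 0 for α > 0).
Equating: 229^α = 0.40·400^α, i.e. 0.5725^α = 0.40.
α = ln(0.40) / ln(229/400) = -0.9162907/-0.5577425 ≈ 1.6429.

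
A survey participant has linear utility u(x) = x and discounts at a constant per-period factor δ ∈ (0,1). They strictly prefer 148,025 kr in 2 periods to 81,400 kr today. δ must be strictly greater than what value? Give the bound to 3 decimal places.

δ > 0.742

Under u(x) = x this choice says 81400 < δ^2·148025.
Dividing by 148025: δ^2 > 0.54991. Both sides are positive, so the square root keeps the direction.
δ > 0.54991^(1/2) = 0.742.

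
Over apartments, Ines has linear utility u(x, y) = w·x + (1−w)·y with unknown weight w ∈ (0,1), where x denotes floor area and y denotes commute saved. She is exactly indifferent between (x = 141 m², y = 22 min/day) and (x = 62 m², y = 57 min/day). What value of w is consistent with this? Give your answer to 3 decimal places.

w = 0.307

Indifference: w·141 + (1−w)·22 = w·62 + (1−w)·57.
Rearranging, 79·w − 35·(1−w) = 0.
So w/(1−w) = 35/79 = 0.4430, giving w = 35/(79+35) = 0.307.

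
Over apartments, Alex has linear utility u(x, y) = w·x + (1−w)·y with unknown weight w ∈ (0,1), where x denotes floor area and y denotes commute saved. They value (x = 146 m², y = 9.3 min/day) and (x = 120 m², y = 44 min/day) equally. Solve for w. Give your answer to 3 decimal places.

w = 0.572

Indifference: w·146 + (1−w)·9.3 = w·120 + (1−w)·44.
Rearranging, 26·w − 34.7·(1−w) = 0.
So w/(1−w) = 34.7/26 = 1.3346, giving w = 34.7/(26+34.7) = 0.572.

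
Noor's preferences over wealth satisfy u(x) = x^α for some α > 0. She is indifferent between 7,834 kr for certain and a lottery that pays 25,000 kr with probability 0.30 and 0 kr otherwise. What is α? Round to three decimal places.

α ≈ 1.038

Since u(0) = 0, the lottery's EU is 0.30·25000^α.
Setting u(7834) equal to that: 7834^α = 0.30·25000^α ⇒ (7834/25000)^α = 0.30.
Taking logs: α·ln(7834/25000) = ln(0.30), so α = -1.203973 / -1.160403 ≈ 1.038.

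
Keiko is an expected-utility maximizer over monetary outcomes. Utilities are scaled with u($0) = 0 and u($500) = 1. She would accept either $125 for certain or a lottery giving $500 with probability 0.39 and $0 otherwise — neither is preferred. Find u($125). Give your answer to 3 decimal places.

0.390

By the standard-gamble method, u($125) is just the indifference probability on the best outcome: 0.39.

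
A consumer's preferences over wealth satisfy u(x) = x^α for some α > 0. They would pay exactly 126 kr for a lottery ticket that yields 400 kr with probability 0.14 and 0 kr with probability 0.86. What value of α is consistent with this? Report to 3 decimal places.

Since u(0) = 0, the lottery's EU is 0.14·400^α.
Equating: 126^α = 0.14·400^α, i.e. 0.3150^α = 0.14.
Take logs: α = ln 0.14 / ln(126/400) ≈ 1.70199.

α ≈ 1.702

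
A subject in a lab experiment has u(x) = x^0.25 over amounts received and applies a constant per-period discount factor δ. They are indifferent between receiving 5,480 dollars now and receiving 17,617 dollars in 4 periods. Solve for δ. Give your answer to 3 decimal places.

δ ≈ 0.930

The payoff in 4 periods is discounted by δ^4, so u(5480) = δ^4·u(17617) and δ^4 = u(5480)/u(17617).
With u(x) = x^0.25: δ^4 = 5480^0.25/17617^0.25 = (5480/17617)^0.25 = 0.74681.
Hence δ = (0.74681)^(1/4) = 0.92961.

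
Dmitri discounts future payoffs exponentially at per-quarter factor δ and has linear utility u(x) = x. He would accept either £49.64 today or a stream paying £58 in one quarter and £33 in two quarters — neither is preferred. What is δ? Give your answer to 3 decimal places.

Equating present values: 49.64 = 58δ + 33δ².
That is, 33δ² + 58δ − 49.64 = 0, a quadratic in δ.
δ = (−58 + √(58² + 4·33·49.64)) / (2·33) = (−58 + √9916.48) / 66 ≈ 0.630.

δ ≈ 0.630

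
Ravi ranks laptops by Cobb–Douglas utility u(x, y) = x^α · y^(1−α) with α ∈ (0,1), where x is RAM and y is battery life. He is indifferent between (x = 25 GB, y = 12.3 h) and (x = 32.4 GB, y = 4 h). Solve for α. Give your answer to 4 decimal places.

Indifference: 25^α · 12.3^(1−α) = 32.4^α · 4^(1−α).
Rearrange to (25/32.4)^α = (4/12.3)^(1−α) and take logs: α·-0.2592826 = (1−α)·-1.1233049.
Thus α·(-1.3825875) = -1.1233049, so α = -1.1233049/-1.3825875 ≈ 0.8125.

α ≈ 0.8125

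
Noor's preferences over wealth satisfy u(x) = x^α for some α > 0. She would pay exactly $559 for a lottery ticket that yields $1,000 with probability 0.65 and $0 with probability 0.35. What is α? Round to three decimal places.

α ≈ 0.741

Since u(0) = 0, the lottery's EU is 0.65·1000^α.
Setting u(559) equal to that: 559^α = 0.65·1000^α ⇒ (559/1000)^α = 0.65.
Take logs: α = ln 0.65 / ln(559/1000) ≈ 0.74068.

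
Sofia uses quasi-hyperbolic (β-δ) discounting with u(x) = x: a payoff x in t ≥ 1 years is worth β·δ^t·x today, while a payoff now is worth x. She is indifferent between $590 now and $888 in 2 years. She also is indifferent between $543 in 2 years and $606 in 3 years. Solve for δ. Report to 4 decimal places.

Both payoffs in the second observation are in the future, so β drops out: δ^2·543 = δ^3·606 ⇒ δ = 543/606 = 0.89604.

δ ≈ 0.8960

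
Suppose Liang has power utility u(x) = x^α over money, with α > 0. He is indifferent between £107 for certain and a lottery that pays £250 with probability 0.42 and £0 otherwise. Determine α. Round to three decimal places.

EU(lottery) = 0.42·250^α + 0.58·0 = 0.42·250^α.
Equating: 107^α = 0.42·250^α, i.e. 0.4280^α = 0.42.
Take logs: α = ln 0.42 / ln(107/250) ≈ 1.02223.

α ≈ 1.022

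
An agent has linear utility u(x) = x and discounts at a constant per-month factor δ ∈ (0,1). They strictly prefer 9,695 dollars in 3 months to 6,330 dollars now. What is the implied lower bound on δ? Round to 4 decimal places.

The preference means 6330 < δ^3·9695.
So δ^3 > 6330/9695 = 0.65291; taking the cube root of both positive sides preserves the inequality.
δ > (6330/9695)^(1/3) ≈ 0.8675.

δ > 0.8675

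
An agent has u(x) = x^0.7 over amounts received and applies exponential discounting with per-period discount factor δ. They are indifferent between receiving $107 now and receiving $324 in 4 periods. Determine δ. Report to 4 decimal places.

Equating discounted utilities: u(107) = δ^4·u(324) ⇒ δ^4 = u(107)/u(324).
Since u(x) = x^0.7, δ^4 = (107/324)^0.7 = 0.33025^0.7 = 0.46045.
Hence δ = (0.46045)^(1/4) = 0.823753.

δ ≈ 0.8238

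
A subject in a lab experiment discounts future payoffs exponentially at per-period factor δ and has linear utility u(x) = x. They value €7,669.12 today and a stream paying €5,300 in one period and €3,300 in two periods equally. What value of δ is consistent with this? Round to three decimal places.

Present value of the stream is 5300·δ + 3300·δ². Indifference gives 5300δ + 3300δ² = 7669.12.
Rearranged: 3300δ² + 5300δ − 7669.12 = 0.
The positive root is δ = [−5300 + √(5300² + 4·3300·7669.12)] / (2·3300) = (−5300 + 11372.000)/6600 ≈ 0.920.

δ ≈ 0.920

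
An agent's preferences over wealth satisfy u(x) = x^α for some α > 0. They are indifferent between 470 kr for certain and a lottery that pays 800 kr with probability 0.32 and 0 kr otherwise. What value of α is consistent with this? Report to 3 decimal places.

Since u(0) = 0, the lottery's EU is 0.32·800^α.
Equating: 470^α = 0.32·800^α, i.e. 0.5875^α = 0.32.
α = ln(0.32) / ln(470/800) = -1.139434/-0.531879 ≈ 2.142.

α ≈ 2.142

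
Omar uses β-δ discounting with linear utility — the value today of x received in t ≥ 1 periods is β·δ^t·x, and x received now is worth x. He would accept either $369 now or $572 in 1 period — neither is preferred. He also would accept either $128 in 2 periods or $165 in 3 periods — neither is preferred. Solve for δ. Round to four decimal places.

Both payoffs in the second observation are in the future, so β drops out: δ^2·128 = δ^3·165 ⇒ δ = 128/165 = 0.77576.

δ ≈ 0.7758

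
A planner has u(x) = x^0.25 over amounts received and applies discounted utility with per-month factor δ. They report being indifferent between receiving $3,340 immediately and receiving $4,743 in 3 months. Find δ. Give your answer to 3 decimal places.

δ ≈ 0.971

Equating discounted utilities: u(3340) = δ^3·u(4743) ⇒ δ^3 = u(3340)/u(4743).
Since u(x) = x^0.25, δ^3 = (3340/4743)^0.25 = 0.70420^0.25 = 0.91606.
Taking the cube root: δ = 0.91606^(1/3) ≈ 0.971.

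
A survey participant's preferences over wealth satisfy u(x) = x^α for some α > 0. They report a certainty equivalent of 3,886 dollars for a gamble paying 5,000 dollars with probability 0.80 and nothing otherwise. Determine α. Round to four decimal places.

The lottery's expected utility is 0.80·u(5000) + 0.20·u(0) = 0.80·5000^α (since u(0) = 0 for α > 0).
Indifference: 3886^α = 0.80·5000^α, so (3886/5000)^α = 0.80.
Take logs: α = ln 0.80 / ln(3886/5000) ≈ 0.885288.

α ≈ 0.8853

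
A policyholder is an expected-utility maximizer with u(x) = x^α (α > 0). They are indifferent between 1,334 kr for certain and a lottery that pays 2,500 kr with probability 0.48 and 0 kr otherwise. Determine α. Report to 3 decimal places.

α ≈ 1.169

Since u(0) = 0, the lottery's EU is 0.48·2500^α.
Indifference: 1334^α = 0.48·2500^α, so (1334/2500)^α = 0.48.
α = ln(0.48) / ln(1334/2500) = -0.733969/-0.628109 ≈ 1.169.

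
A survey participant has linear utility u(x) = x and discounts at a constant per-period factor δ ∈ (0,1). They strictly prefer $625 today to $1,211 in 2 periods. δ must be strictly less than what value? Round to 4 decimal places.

δ < 0.7184

Comparing present values: 625 > δ^2·1211.
Dividing by 1211: δ^2 < 0.51610. Both sides are positive, so the square root keeps the direction.
δ < 0.51610^(1/2) = 0.7184.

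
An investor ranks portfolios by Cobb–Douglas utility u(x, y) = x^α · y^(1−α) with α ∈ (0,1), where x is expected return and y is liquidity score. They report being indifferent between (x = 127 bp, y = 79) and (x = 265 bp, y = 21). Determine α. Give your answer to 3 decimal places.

Indifference: 127^α · 79^(1−α) = 265^α · 21^(1−α).
Rearrange to (127/265)^α = (21/79)^(1−α) and take logs: α·-0.735543 = (1−α)·-1.324925.
So α/(1−α) = (-1.324925)/(-0.735543) = 1.801288, and α = 1.801288/2.801288 ≈ 0.643.

α ≈ 0.643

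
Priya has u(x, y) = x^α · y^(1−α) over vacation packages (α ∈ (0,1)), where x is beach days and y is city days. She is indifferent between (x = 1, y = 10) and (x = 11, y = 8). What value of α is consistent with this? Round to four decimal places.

The Cobb–Douglas utilities coincide, so 1^α·10^(1−α) = 11^α·8^(1−α).
Rearrange to (1/11)^α = (8/10)^(1−α) and take logs: α·-2.3978953 = (1−α)·-0.2231436.
So α/(1−α) = (-0.2231436)/(-2.3978953) = 0.0930581, and α = 0.0930581/1.0930581 ≈ 0.0851.

α ≈ 0.0851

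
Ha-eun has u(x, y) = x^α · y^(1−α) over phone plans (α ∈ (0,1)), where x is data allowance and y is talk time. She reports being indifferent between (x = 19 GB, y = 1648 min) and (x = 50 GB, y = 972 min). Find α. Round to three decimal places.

Indifference: 19^α · 1648^(1−α) = 50^α · 972^(1−α).
(19/50)^α = (972/1648)^(1−α); take logs: α·ln(19/50) = (1−α)·ln(972/1648), i.e. α·-0.967584 = (1−α)·-0.527962.
Thus α·(-1.495546) = -0.527962, so α = -0.527962/-1.495546 ≈ 0.353.

α ≈ 0.353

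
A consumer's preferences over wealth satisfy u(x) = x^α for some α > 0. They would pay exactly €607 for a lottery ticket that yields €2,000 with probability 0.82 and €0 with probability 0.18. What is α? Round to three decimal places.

The lottery's expected utility is 0.82·u(2000) + 0.18·u(0) = 0.82·2000^α (since u(0) = 0 for α > 0).
Equating: 607^α = 0.82·2000^α, i.e. 0.3035^α = 0.82.
Taking logs: α·ln(607/2000) = ln(0.82), so α = -0.198451 / -1.192374 ≈ 0.166.

α ≈ 0.166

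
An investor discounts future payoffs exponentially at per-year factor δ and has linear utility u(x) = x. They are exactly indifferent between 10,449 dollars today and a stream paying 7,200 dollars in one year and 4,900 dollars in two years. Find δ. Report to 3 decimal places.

Equating present values: 10449 = 7200δ + 4900δ².
So 4900δ² + 7200δ − 10449 = 0.
δ = (−7200 + √(7200² + 4·4900·10449)) / (2·4900) = (−7200 + √256640400.00) / 9800 ≈ 0.900.

δ ≈ 0.900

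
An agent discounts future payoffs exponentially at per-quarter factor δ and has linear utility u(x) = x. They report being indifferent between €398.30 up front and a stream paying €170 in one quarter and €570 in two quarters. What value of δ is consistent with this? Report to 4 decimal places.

δ ≈ 0.7000

The stream is worth 170δ + 570δ² today, so 170δ + 570δ² = 398.30.
So 570δ² + 170δ − 398.30 = 0.
By the quadratic formula (taking the positive root), δ = (−170 + √937024.00) / 1140 ≈ 0.7000.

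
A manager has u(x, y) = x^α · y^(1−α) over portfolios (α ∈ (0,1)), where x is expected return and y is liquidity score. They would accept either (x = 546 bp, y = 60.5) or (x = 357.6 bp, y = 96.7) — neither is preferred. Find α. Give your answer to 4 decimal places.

Indifference: 546^α · 60.5^(1−α) = 357.6^α · 96.7^(1−α).
(546/357.6)^α = (96.7/60.5)^(1−α); take logs: α·ln(546/357.6) = (1−α)·ln(96.7/60.5), i.e. α·0.4232039 = (1−α)·0.4689700.
So α/(1−α) = (0.4689700)/(0.4232039) = 1.1081420, and α = 1.1081420/2.1081420 ≈ 0.5256.

α ≈ 0.5256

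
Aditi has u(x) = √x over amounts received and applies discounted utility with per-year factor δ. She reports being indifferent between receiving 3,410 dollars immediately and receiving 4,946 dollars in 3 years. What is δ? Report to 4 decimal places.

δ ≈ 0.9399

The payoff in 3 years is discounted by δ^3, so u(3410) = δ^3·u(4946) and δ^3 = u(3410)/u(4946).
Since u(x) = √x, δ^3 = √(3410/4946) = 0.83033.
So δ = 0.83033^(1/3) ≈ 0.9399.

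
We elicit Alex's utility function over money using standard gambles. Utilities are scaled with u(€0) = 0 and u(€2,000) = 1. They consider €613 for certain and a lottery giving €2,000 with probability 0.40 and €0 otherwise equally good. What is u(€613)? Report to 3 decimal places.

u(€613) equals the lottery's expected utility: 0.40·1 + 0.60·0 = 0.40.

0.400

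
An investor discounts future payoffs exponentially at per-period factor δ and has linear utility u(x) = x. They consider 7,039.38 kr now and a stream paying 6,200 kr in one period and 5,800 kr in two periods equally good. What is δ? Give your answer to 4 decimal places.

δ ≈ 0.6900

Present value of the stream is 6200·δ + 5800·δ². Indifference gives 6200δ + 5800δ² = 7039.38.
That is, 5800δ² + 6200δ − 7039.38 = 0, a quadratic in δ.
By the quadratic formula (taking the positive root), δ = (−6200 + √201753616.00) / 11600 ≈ 0.6900.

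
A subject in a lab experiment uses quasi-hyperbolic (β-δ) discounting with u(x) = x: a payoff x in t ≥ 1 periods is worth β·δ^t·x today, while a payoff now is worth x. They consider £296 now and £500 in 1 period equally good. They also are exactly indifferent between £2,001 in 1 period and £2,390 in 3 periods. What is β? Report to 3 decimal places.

β ≈ 0.647

From the later pair, β·δ^1·2001 = β·δ^3·2390; dividing through, δ^2 = 2001/2390 = 0.83724, so δ = 0.91501.
Substituting δ into 296 = β·δ·500: β = 296/(457.504) ≈ 0.647.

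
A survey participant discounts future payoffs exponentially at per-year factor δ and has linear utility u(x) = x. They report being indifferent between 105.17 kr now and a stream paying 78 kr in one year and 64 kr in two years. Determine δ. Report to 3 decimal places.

Present value of the stream is 78·δ + 64·δ². Indifference gives 78δ + 64δ² = 105.17.
So 64δ² + 78δ − 105.17 = 0.
δ = (−78 + √(78² + 4·64·105.17)) / (2·64) = (−78 + √33007.52) / 128 ≈ 0.810.

δ ≈ 0.810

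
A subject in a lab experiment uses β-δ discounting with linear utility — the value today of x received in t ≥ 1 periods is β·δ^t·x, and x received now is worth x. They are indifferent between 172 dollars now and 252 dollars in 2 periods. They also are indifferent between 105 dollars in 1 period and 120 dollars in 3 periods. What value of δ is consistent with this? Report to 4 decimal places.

δ ≈ 0.9354

The second indifference involves only future payoffs, so β cancels: β·δ^1·105 = β·δ^3·120, giving δ^2 = 105/120 = 0.87500, so δ = 0.93541.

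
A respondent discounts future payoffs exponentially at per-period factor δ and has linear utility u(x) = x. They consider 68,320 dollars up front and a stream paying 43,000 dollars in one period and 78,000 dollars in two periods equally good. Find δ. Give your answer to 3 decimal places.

The stream is worth 43000δ + 78000δ² today, so 43000δ + 78000δ² = 68320.
So 78000δ² + 43000δ − 68320 = 0.
The positive root is δ = [−43000 + √(43000² + 4·78000·68320)] / (2·78000) = (−43000 + 152200.000)/156000 ≈ 0.700.

δ ≈ 0.700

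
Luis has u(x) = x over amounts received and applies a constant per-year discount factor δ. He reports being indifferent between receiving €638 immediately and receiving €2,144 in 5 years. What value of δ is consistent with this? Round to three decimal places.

The payoff in 5 years is discounted by δ^5, so u(638) = δ^5·u(2144) and δ^5 = u(638)/u(2144).
With u(x) = x: δ^5 = 638/2144 = 0.29757.
Hence δ = (0.29757)^(1/5) = 0.78473.

δ ≈ 0.785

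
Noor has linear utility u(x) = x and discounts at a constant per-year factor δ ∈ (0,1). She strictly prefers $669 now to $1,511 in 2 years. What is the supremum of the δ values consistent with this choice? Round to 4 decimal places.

The preference means 669 > δ^2·1511.
Dividing by 1511: δ^2 < 0.44275. Both sides are positive, so the square root keeps the direction.
δ < (669/1511)^(1/2) ≈ 0.6654.

δ < 0.6654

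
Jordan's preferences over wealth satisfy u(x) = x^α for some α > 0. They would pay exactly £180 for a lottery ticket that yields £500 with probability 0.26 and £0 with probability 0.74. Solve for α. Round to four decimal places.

Since u(0) = 0, the lottery's EU is 0.26·500^α.
Setting u(180) equal to that: 180^α = 0.26·500^α ⇒ (180/500)^α = 0.26.
Taking logs: α·ln(180/500) = ln(0.26), so α = -1.3470736 / -1.0216512 ≈ 1.3185.

α ≈ 1.3185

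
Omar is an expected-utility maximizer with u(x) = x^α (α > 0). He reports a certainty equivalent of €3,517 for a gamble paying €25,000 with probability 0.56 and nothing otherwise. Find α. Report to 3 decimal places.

α ≈ 0.296

The lottery's expected utility is 0.56·u(25000) + 0.44·u(0) = 0.56·25000^α (since u(0) = 0 for α > 0).
Setting u(3517) equal to that: 3517^α = 0.56·25000^α ⇒ (3517/25000)^α = 0.56.
α = ln(0.56) / ln(3517/25000) = -0.579818/-1.961267 ≈ 0.296.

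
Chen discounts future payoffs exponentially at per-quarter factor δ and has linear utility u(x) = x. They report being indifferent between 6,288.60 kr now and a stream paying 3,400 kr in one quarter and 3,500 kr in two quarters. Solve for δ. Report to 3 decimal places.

Equating present values: 6288.60 = 3400δ + 3500δ².
Rearranged: 3500δ² + 3400δ − 6288.60 = 0.
δ = (−3400 + √(3400² + 4·3500·6288.60)) / (2·3500) = (−3400 + √99600400.00) / 7000 ≈ 0.940.

δ ≈ 0.940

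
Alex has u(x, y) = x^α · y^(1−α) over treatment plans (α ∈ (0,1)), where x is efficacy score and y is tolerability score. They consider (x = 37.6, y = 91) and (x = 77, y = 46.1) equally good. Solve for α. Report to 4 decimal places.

α ≈ 0.4868

Set the two utilities equal: 37.6^α·91^(1−α) = 77^α·46.1^(1−α).
Taking logs: α·ln 37.6 + (1−α)·ln 91 = α·ln 77 + (1−α)·ln 46.1, i.e. α·-0.7168014 = (1−α)·-0.6800466.
With A = -0.7168014 and B = -0.6800466: α·A = (1−α)·B, so α = B/(A+B) = -0.6800466/-1.3968480 ≈ 0.4868.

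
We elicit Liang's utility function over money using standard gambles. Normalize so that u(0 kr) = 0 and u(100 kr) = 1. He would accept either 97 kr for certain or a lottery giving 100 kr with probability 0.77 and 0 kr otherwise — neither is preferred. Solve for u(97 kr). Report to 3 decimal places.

0.770

By the standard-gamble method, u(97 kr) is just the indifference probability on the best outcome: 0.77.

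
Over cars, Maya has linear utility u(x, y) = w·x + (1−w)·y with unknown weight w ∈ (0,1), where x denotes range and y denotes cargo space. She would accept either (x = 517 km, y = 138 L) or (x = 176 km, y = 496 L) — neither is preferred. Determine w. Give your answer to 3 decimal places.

w = 0.512

u(517,138) = u(176,496) means w·517 + (1−w)·138 = w·176 + (1−w)·496.
w·(517−176) = (1−w)·(496−138), i.e. w·341 = (1−w)·358.
So w/(1−w) = 358/341 = 1.0499, giving w = 358/(341+358) = 0.512.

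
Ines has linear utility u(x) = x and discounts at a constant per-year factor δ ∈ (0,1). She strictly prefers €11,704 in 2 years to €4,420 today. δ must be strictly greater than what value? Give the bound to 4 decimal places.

Under u(x) = x this choice says 4420 < δ^2·11704.
So δ^2 > 4420/11704 = 0.37765; taking the square root of both positive sides preserves the inequality.
δ > (4420/11704)^(1/2) ≈ 0.6145.

δ > 0.6145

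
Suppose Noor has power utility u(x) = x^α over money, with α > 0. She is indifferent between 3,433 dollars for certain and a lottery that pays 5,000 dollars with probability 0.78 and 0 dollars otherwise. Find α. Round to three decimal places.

α ≈ 0.661

Since u(0) = 0, the lottery's EU is 0.78·5000^α.
Indifference: 3433^α = 0.78·5000^α, so (3433/5000)^α = 0.78.
Taking logs: α·ln(3433/5000) = ln(0.78), so α = -0.248461 / -0.376003 ≈ 0.661.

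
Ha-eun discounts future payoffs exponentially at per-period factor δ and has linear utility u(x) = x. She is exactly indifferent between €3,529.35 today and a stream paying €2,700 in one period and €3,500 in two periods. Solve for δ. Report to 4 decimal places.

δ ≈ 0.6900

Present value of the stream is 2700·δ + 3500·δ². Indifference gives 2700δ + 3500δ² = 3529.35.
So 3500δ² + 2700δ − 3529.35 = 0.
The positive root is δ = [−2700 + √(2700² + 4·3500·3529.35)] / (2·3500) = (−2700 + 7530.000)/7000 ≈ 0.6900.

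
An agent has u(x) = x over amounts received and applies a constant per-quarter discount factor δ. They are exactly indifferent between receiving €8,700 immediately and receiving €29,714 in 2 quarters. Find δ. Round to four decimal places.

Equating discounted utilities: u(8700) = δ^2·u(29714) ⇒ δ^2 = u(8700)/u(29714).
With u(x) = x: δ^2 = 8700/29714 = 0.29279.
Hence δ = (0.29279)^(1/2) = 0.541102.

δ ≈ 0.5411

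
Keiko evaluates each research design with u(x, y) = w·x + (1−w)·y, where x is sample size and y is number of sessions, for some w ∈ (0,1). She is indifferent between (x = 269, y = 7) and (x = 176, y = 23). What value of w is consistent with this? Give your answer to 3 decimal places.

w = 0.147

Indifference: w·269 + (1−w)·7 = w·176 + (1−w)·23.
Rearranging, 93·w − 16·(1−w) = 0.
So w/(1−w) = 16/93 = 0.1720, giving w = 16/(93+16) = 0.147.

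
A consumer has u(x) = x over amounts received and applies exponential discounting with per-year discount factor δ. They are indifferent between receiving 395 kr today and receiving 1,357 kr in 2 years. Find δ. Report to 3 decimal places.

Indifference means u(395) = δ^2 · u(1357), so δ^2 = u(395)/u(1357).
With u(x) = x: δ^2 = 395/1357 = 0.29108.
So δ = 0.29108^(1/2) ≈ 0.540.

δ ≈ 0.540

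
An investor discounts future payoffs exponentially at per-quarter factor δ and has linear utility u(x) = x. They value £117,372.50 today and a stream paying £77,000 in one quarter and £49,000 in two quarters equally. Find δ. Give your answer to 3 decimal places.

δ ≈ 0.950

The stream is worth 77000δ + 49000δ² today, so 77000δ + 49000δ² = 117372.50.
That is, 49000δ² + 77000δ − 117372.50 = 0, a quadratic in δ.
By the quadratic formula (taking the positive root), δ = (−77000 + √28934010000.00) / 98000 ≈ 0.950.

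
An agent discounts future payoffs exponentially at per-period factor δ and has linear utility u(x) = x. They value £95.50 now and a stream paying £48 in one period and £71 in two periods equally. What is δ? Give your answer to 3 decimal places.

δ ≈ 0.870

Equating present values: 95.50 = 48δ + 71δ².
Rearranged: 71δ² + 48δ − 95.50 = 0.
By the quadratic formula (taking the positive root), δ = (−48 + √29426.00) / 142 ≈ 0.870.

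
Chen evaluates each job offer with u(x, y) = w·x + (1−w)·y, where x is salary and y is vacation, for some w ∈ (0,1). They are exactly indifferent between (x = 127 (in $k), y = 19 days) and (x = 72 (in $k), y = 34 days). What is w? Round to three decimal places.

u(127,19) = u(72,34) means w·127 + (1−w)·19 = w·72 + (1−w)·34.
w·(127−72) = (1−w)·(34−19), i.e. w·55 = (1−w)·15.
So w/(1−w) = 15/55 = 0.2727, giving w = 15/(55+15) = 0.214.

w = 0.214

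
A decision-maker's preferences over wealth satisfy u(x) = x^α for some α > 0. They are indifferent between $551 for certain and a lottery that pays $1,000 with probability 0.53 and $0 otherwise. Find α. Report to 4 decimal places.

Since u(0) = 0, the lottery's EU is 0.53·1000^α.
Indifference: 551^α = 0.53·1000^α, so (551/1000)^α = 0.53.
α = ln(0.53) / ln(551/1000) = -0.6348783/-0.5960205 ≈ 1.0652.

α ≈ 1.0652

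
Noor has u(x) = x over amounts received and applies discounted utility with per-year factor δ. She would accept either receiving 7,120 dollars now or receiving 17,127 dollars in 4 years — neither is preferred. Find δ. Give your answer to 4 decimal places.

The payoff in 4 years is discounted by δ^4, so u(7120) = δ^4·u(17127) and δ^4 = u(7120)/u(17127).
With u(x) = x: δ^4 = 7120/17127 = 0.41572.
Taking the 4th root: δ = 0.41572^(1/4) ≈ 0.8030.

δ ≈ 0.8030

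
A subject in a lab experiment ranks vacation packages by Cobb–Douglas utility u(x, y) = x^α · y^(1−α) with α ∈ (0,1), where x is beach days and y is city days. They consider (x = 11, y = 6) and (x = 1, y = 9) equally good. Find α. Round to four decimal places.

The Cobb–Douglas utilities coincide, so 11^α·6^(1−α) = 1^α·9^(1−α).
(11/1)^α = (9/6)^(1−α); take logs: α·ln(11/1) = (1−α)·ln(9/6), i.e. α·2.3978953 = (1−α)·0.4054651.
So α/(1−α) = (0.4054651)/(2.3978953) = 0.1690921, and α = 0.1690921/1.1690921 ≈ 0.1446.

α ≈ 0.1446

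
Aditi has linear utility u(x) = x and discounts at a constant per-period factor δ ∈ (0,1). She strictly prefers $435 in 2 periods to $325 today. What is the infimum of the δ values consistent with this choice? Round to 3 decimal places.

δ > 0.864

Comparing present values: 325 < δ^2·435.
So δ^2 > 325/435 = 0.74713; taking the square root of both positive sides preserves the inequality.
δ > (325/435)^(1/2) ≈ 0.864.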